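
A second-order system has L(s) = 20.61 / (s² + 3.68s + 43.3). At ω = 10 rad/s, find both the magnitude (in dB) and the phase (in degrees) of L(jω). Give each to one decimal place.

|(j10)² + 3.68(j10) + 43.3| = |-56.7 + j36.8| = 67.6
|L(j10)| = 20.61 / 67.6 = 0.3049
20 log₁₀(0.3049) = -10.32 dB
∠[(j10)² + 3.68(j10) + 43.3] = ∠[-56.7 + j36.8] = 147.02°
∠L(j10) = −147.02° = -147.02°

|L| = -10.3 dB, ∠L = -147.0 deg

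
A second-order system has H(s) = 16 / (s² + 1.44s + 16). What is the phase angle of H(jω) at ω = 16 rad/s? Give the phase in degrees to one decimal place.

-174.5°

∠[(j16)² + 1.44(j16) + 16] = ∠[-240 + j23.04] = 174.52°
∠H(j16) = −174.52° = -174.52°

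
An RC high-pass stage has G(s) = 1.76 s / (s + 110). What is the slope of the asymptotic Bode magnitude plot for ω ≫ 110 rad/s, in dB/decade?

0 dB/decade

With 1 zero and 1 pole, the high-frequency asymptotic slope is 20 × (1 − 1) = 0 dB/decade.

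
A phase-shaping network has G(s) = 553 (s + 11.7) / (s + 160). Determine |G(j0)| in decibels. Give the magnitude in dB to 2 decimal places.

32.14 dB

G(0) = 553 × 11.7 / 160 = 40.438
20 log₁₀(40.438) = 32.136 dB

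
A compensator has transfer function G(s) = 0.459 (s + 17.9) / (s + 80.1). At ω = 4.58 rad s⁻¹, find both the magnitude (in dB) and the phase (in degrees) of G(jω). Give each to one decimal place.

|G| = -19.5 dB, ∠G = 11.1°

|j4.58 + 17.9| = √(4.58² + 17.9²) = 18.48
|j4.58 + 80.1| = √(4.58² + 80.1²) = 80.23
|G(j4.58)| = 0.459 × 18.48 / 80.23 = 0.1057
20 log₁₀(0.1057) = -19.52 dB
∠(j4.58 + 17.9) = arctan(4.58/17.9) = 14.35°
∠(j4.58 + 80.1) = arctan(4.58/80.1) = 3.27°
∠G(j4.58) = 14.35° − 3.27° = 11.08°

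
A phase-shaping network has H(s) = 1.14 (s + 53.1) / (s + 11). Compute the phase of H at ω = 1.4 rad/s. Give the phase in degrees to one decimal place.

-5.7°

∠(j1.4 + 53.1) = arctan(1.4/53.1) = 1.51°
∠(j1.4 + 11) = arctan(1.4/11) = 7.25°
∠H(j1.4) = 1.51° − 7.25° = -5.74°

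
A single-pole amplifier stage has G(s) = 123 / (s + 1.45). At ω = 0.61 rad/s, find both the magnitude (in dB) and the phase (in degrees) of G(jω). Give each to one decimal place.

|j0.61 + 1.45| = √(0.61² + 1.45²) = 1.573
|G(j0.61)| = 123 / 1.573 = 78.19
20 log₁₀(78.19) = 37.86 dB
∠(j0.61 + 1.45) = arctan(0.61/1.45) = 22.82°
∠G(j0.61) = −22.82° = -22.82°

|G| = 37.9 dB, ∠G = -22.8 deg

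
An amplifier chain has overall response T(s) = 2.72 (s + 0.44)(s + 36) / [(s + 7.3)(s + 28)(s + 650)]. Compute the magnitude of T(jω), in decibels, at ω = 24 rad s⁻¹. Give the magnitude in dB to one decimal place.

-46.6 dB

|j24 + 0.44| = √(24² + 0.44²) = 24
|j24 + 36| = √(24² + 36²) = 43.27
|j24 + 7.3| = √(24² + 7.3²) = 25.09
|j24 + 28| = √(24² + 28²) = 36.88
|j24 + 650| = √(24² + 650²) = 650.4
|T(j24)| = 2.72 × 24 × 43.27 / (25.09 × 36.88 × 650.4) = 0.0046946
20 log₁₀(0.0046946) = -46.57 dB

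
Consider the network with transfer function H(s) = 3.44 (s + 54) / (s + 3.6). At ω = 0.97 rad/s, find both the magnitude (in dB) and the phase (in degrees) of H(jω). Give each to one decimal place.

|j0.97 + 54| = √(0.97² + 54²) = 54.01
|j0.97 + 3.6| = √(0.97² + 3.6²) = 3.728
|H(j0.97)| = 3.44 × 54.01 / 3.728 = 49.831
20 log₁₀(49.831) = 33.95 dB
∠(j0.97 + 54) = arctan(0.97/54) = 1.03°
∠(j0.97 + 3.6) = arctan(0.97/3.6) = 15.08°
∠H(j0.97) = 1.03° − 15.08° = -14.05°

|H| = 34.0 dB, ∠H = -14.1°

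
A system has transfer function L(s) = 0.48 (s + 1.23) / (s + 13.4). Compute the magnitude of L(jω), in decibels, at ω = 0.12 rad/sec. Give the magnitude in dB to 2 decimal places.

-27.08 dB

|j0.12 + 1.23| = √(0.12² + 1.23²) = 1.236
|j0.12 + 13.4| = √(0.12² + 13.4²) = 13.4
|L(j0.12)| = 0.48 × 1.236 / 13.4 = 0.044267
20 log₁₀(0.044267) = -27.078 dB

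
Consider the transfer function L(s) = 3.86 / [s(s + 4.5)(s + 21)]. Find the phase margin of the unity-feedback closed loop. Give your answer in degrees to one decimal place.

Gain crossover: |L(jω)| = 1 at ω ≈ 0.0408 rad/s.
∠L(j0.0408) = −90° − arctan(0.0408/4.5) − arctan(0.0408/21) ≈ -90.63°
PM = 180° + (-90.63°) = 89.37°

89.4°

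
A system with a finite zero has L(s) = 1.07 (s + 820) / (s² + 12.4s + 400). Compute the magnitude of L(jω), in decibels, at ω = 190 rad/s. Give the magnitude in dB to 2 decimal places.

|j190 + 820| = √(190² + 820²) = 841.7
|(j190)² + 12.4(j190) + 400| = |-35700 + j2356| = 3.578e+04
|L(j190)| = 1.07 × 841.7 / 3.578e+04 = 0.025173
20 log₁₀(0.025173) = -31.981 dB

-31.98 dB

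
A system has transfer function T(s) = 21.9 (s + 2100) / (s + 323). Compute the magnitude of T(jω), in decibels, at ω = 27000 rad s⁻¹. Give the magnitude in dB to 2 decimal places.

26.83 dB

|j27000 + 2100| = √(27000² + 2100²) = 2.708e+04
|j27000 + 323| = √(27000² + 323²) = 2.7e+04
|T(j27000)| = 21.9 × 2.708e+04 / 2.7e+04 = 21.965
20 log₁₀(21.965) = 26.834 dB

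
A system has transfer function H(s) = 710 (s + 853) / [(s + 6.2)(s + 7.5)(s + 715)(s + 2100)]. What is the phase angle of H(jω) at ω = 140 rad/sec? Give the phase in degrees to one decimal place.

-180.0°

∠(j140 + 853) = arctan(140/853) = 9.32°
∠(j140 + 6.2) = arctan(140/6.2) = 87.46°
∠(j140 + 7.5) = arctan(140/7.5) = 86.93°
∠(j140 + 715) = arctan(140/715) = 11.08°
∠(j140 + 2100) = arctan(140/2100) = 3.81°
∠H(j140) = 9.32° − (87.46° + 86.93° + 11.08° + 3.81°) = -179.97°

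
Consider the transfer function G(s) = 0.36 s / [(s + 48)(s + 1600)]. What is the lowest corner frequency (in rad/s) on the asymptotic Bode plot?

Break frequencies occur at each pole and zero magnitude: 48 rad/s, 1600 rad/s.
The lowest is 48 rad/s.

48 rad/s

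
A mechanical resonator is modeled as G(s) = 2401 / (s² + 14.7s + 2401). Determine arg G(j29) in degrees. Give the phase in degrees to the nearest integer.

∠[(j29)² + 14.7(j29) + 2401] = ∠[1560 + j426.3] = 15.28°
∠G(j29) = −15.28° = -15.28°

-15 deg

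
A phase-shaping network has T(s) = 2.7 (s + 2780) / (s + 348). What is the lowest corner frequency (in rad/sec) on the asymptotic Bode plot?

348 rad/sec

Break frequencies occur at each pole and zero magnitude: 348 rad/sec, 2780 rad/sec.
The lowest is 348 rad/sec.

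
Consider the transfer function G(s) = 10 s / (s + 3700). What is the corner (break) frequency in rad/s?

3700 rad/s

The single real pole at s = −3700 gives a corner at ω = 3700 rad/s.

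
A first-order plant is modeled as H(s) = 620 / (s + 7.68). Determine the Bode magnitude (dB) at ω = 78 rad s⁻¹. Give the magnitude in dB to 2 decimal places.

|j78 + 7.68| = √(78² + 7.68²) = 78.38
|H(j78)| = 620 / 78.38 = 7.9105
20 log₁₀(7.9105) = 17.964 dB

17.96 dB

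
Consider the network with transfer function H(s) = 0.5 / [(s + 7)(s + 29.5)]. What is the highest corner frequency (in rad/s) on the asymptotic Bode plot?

Break frequencies occur at each pole and zero magnitude: 7 rad/s, 29.5 rad/s.
The highest is 29.5 rad/s.

29.5 rad/s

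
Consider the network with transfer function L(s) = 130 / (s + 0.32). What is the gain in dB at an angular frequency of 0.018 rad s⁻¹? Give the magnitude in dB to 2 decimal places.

|j0.018 + 0.32| = √(0.018² + 0.32²) = 0.3205
|L(j0.018)| = 130 / 0.3205 = 405.61
20 log₁₀(405.61) = 52.162 dB

52.16 dB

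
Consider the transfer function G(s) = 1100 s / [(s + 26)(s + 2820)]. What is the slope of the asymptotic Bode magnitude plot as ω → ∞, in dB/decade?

-20 dB/decade

With 1 zero and 2 poles, the high-frequency asymptotic slope is 20 × (1 − 2) = -20 dB/decade.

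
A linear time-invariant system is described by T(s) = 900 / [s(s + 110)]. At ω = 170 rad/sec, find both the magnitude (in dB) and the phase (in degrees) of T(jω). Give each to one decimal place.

|j170 + 110| = √(170² + 110²) = 202.5
|j170| = 170
|T(j170)| = 900 / (202.5 × 170) = 0.026146
20 log₁₀(0.026146) = -31.65 dB
∠(j170 + 110) = arctan(170/110) = 57.09°
∠(j170) = 90.00°
∠T(j170) = − (57.09° + 90.00°) = -147.09°

|T| = -31.7 dB, ∠T = -147.1 deg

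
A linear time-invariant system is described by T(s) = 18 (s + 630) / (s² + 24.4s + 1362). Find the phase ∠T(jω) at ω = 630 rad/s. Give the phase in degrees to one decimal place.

∠(j630 + 630) = arctan(630/630) = 45.00°
∠[(j630)² + 24.4(j630) + 1362] = ∠[-3.9554e+05 + j15372] = 177.77°
∠T(j630) = 45.00° − 177.77° = -132.77°

-132.8°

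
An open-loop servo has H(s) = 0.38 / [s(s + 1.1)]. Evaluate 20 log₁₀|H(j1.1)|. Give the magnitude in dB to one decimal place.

-13.1 dB

|j1.1 + 1.1| = √(1.1² + 1.1²) = 1.556
|j1.1| = 1.1
|H(j1.1)| = 0.38 / (1.556 × 1.1) = 0.22207
20 log₁₀(0.22207) = -13.07 dB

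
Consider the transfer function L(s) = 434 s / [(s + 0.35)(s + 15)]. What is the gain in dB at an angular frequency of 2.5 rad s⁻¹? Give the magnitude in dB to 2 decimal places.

|j2.5| = 2.5
|j2.5 + 0.35| = √(2.5² + 0.35²) = 2.524
|j2.5 + 15| = √(2.5² + 15²) = 15.21
|L(j2.5)| = 434 × 2.5 / (2.524 × 15.21) = 28.264
20 log₁₀(28.264) = 29.025 dB

29.02 dB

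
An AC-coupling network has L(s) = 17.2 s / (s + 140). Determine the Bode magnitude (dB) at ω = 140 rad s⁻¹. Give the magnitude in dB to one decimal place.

21.7 dB

|j140| = 140
|j140 + 140| = √(140² + 140²) = 198
|L(j140)| = 17.2 × 140 / 198 = 12.162
20 log₁₀(12.162) = 21.70 dB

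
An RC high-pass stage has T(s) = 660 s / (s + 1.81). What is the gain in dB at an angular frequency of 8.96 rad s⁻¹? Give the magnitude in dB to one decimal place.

|j8.96| = 8.96
|j8.96 + 1.81| = √(8.96² + 1.81²) = 9.141
|T(j8.96)| = 660 × 8.96 / 9.141 = 646.93
20 log₁₀(646.93) = 56.22 dB

56.2 dB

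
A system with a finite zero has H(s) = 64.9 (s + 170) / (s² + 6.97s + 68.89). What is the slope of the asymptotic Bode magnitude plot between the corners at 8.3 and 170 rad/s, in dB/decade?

-40 dB/decade

In this band the factors already past their corner are: complex pole pair at ωₙ ≈ 8.3; net slope = -40 dB/decade.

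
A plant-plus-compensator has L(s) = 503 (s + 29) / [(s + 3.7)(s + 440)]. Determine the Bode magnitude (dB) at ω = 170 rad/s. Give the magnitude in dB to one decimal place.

0.7 dB

|j170 + 29| = √(170² + 29²) = 172.5
|j170 + 3.7| = √(170² + 3.7²) = 170
|j170 + 440| = √(170² + 440²) = 471.7
|L(j170)| = 503 × 172.5 / (170 × 471.7) = 1.0815
20 log₁₀(1.0815) = 0.68 dB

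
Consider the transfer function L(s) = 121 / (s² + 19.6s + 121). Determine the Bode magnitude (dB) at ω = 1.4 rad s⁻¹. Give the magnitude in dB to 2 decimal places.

-0.08 dB

|(j1.4)² + 19.6(j1.4) + 121| = |119.04 + j27.44| = 122.2
|L(j1.4)| = 121 / 122.2 = 0.99049
20 log₁₀(0.99049) = -0.083 dB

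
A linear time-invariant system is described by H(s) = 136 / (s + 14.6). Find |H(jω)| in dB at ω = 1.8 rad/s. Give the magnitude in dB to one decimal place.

|j1.8 + 14.6| = √(1.8² + 14.6²) = 14.71
|H(j1.8)| = 136 / 14.71 = 9.2451
20 log₁₀(9.2451) = 19.32 dB

19.3 dB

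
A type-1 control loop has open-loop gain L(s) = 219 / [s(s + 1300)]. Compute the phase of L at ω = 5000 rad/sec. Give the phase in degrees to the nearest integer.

∠(j5000 + 1300) = arctan(5000/1300) = 75.43°
∠(j5000) = 90.00°
∠L(j5000) = − (75.43° + 90.00°) = -165.43°

-165°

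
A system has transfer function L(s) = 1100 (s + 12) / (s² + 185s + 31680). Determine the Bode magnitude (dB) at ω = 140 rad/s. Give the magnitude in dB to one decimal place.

|j140 + 12| = √(140² + 12²) = 140.5
|(j140)² + 185(j140) + 31680| = |12080 + j25900| = 2.858e+04
|L(j140)| = 1100 × 140.5 / 2.858e+04 = 5.4084
20 log₁₀(5.4084) = 14.66 dB

14.7 dB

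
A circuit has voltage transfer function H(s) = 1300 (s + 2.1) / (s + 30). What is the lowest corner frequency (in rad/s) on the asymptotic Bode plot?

Break frequencies occur at each pole and zero magnitude: 2.1 rad/s, 30 rad/s.
The lowest is 2.1 rad/s.

2.1 rad/s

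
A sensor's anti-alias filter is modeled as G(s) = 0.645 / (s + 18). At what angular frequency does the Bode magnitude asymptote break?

18 rad s⁻¹

The single real pole at s = −18 gives a corner at ω = 18 rad s⁻¹.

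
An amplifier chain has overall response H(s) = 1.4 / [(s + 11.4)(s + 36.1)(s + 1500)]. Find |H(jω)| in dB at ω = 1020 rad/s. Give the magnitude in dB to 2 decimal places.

-182.60 dB

|j1020 + 11.4| = √(1020² + 11.4²) = 1020
|j1020 + 36.1| = √(1020² + 36.1²) = 1021
|j1020 + 1500| = √(1020² + 1500²) = 1814
|H(j1020)| = 1.4 / (1020 × 1021 × 1814) = 7.4132e-10
20 log₁₀(7.4132e-10) = -182.600 dB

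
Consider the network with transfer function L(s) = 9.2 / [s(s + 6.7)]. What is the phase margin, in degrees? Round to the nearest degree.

79°

Gain crossover: |L(jω)| = 1 at ω ≈ 1.35 rad/sec.
∠L(j1.35) = −90° − arctan(1.35/6.7) ≈ -101.36°
PM = 180° + (-101.36°) = 78.64°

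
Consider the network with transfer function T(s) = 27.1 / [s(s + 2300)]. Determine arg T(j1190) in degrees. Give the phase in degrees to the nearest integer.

∠(j1190 + 2300) = arctan(1190/2300) = 27.36°
∠(j1190) = 90.00°
∠T(j1190) = − (27.36° + 90.00°) = -117.36°

-117 deg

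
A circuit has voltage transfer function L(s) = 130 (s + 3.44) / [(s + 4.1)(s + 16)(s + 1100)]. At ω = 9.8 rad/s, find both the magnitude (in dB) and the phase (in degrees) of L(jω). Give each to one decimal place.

|L| = -44.2 dB, ∠L = -28.6°

|j9.8 + 3.44| = √(9.8² + 3.44²) = 10.39
|j9.8 + 4.1| = √(9.8² + 4.1²) = 10.62
|j9.8 + 16| = √(9.8² + 16²) = 18.76
|j9.8 + 1100| = √(9.8² + 1100²) = 1100
|L(j9.8)| = 130 × 10.39 / (10.62 × 18.76 × 1100) = 0.0061581
20 log₁₀(0.0061581) = -44.21 dB
∠(j9.8 + 3.44) = arctan(9.8/3.44) = 70.66°
∠(j9.8 + 4.1) = arctan(9.8/4.1) = 67.30°
∠(j9.8 + 16) = arctan(9.8/16) = 31.49°
∠(j9.8 + 1100) = arctan(9.8/1100) = 0.51°
∠L(j9.8) = 70.66° − (67.30° + 31.49° + 0.51°) = -28.64°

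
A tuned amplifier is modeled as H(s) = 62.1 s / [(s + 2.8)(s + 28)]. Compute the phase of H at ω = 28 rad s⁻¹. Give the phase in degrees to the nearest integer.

∠(j28) = 90.00°
∠(j28 + 2.8) = arctan(28/2.8) = 84.29°
∠(j28 + 28) = arctan(28/28) = 45.00°
∠H(j28) = 90.00° − (84.29° + 45.00°) = -39.29°

-39°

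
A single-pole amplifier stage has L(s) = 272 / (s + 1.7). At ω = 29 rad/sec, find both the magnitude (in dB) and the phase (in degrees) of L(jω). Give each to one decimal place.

|j29 + 1.7| = √(29² + 1.7²) = 29.05
|L(j29)| = 272 / 29.05 = 9.3632
20 log₁₀(9.3632) = 19.43 dB
∠(j29 + 1.7) = arctan(29/1.7) = 86.65°
∠L(j29) = −86.65° = -86.65°

|L| = 19.4 dB, ∠L = -86.6°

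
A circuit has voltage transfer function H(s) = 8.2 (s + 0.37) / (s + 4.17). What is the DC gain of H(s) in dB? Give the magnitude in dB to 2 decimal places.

-2.76 dB

H(0) = 8.2 × 0.37 / 4.17 = 0.72758
20 log₁₀(0.72758) = -2.762 dB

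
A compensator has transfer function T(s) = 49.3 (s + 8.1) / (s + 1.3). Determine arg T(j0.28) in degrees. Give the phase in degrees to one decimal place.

∠(j0.28 + 8.1) = arctan(0.28/8.1) = 1.98°
∠(j0.28 + 1.3) = arctan(0.28/1.3) = 12.15°
∠T(j0.28) = 1.98° − 12.15° = -10.18°

-10.2°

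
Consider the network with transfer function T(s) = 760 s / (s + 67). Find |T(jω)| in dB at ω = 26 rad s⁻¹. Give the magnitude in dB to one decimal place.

48.8 dB

|j26| = 26
|j26 + 67| = √(26² + 67²) = 71.87
|T(j26)| = 760 × 26 / 71.87 = 274.95
20 log₁₀(274.95) = 48.79 dB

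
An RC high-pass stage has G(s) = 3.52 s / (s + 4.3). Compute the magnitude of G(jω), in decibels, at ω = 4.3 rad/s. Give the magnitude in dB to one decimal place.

7.9 dB

|j4.3| = 4.3
|j4.3 + 4.3| = √(4.3² + 4.3²) = 6.081
|G(j4.3)| = 3.52 × 4.3 / 6.081 = 2.489
20 log₁₀(2.489) = 7.92 dB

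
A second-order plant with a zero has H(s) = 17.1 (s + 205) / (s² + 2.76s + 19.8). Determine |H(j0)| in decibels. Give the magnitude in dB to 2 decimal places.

H(0) = 17.1 × 205 / 19.8 = 177.05
20 log₁₀(177.05) = 44.962 dB

44.96 dB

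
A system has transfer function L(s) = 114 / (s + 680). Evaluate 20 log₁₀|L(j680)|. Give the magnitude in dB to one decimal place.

|j680 + 680| = √(680² + 680²) = 961.7
|L(j680)| = 114 / 961.7 = 0.11854
20 log₁₀(0.11854) = -18.52 dB

-18.5 dB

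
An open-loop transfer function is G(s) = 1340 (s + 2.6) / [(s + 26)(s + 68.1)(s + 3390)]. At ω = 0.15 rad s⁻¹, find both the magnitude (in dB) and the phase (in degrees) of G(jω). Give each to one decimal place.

|j0.15 + 2.6| = √(0.15² + 2.6²) = 2.604
|j0.15 + 26| = √(0.15² + 26²) = 26
|j0.15 + 68.1| = √(0.15² + 68.1²) = 68.1
|j0.15 + 3390| = √(0.15² + 3390²) = 3390
|G(j0.15)| = 1340 × 2.604 / (26 × 68.1 × 3390) = 0.00058139
20 log₁₀(0.00058139) = -64.71 dB
∠(j0.15 + 2.6) = arctan(0.15/2.6) = 3.30°
∠(j0.15 + 26) = arctan(0.15/26) = 0.33°
∠(j0.15 + 68.1) = arctan(0.15/68.1) = 0.13°
∠(j0.15 + 3390) = arctan(0.15/3390) = 0.00°
∠G(j0.15) = 3.30° − (0.33° + 0.13° + 0.00°) = 2.84°

|G| = -64.7 dB, ∠G = 2.8°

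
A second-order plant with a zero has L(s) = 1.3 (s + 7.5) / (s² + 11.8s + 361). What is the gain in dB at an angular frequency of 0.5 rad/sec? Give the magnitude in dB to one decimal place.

-31.3 dB

|j0.5 + 7.5| = √(0.5² + 7.5²) = 7.517
|(j0.5)² + 11.8(j0.5) + 361| = |360.75 + j5.9| = 360.8
|L(j0.5)| = 1.3 × 7.517 / 360.8 = 0.027083
20 log₁₀(0.027083) = -31.35 dB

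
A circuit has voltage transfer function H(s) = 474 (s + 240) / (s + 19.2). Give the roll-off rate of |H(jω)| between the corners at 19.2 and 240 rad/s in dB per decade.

-20 dB/decade

In this band the factors already past their corner are: pole at 19.2; net slope = -20 dB/decade.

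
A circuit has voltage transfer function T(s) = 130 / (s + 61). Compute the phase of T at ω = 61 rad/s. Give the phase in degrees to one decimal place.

-45.0°

∠(j61 + 61) = arctan(61/61) = 45.00°
∠T(j61) = −45.00° = -45.00°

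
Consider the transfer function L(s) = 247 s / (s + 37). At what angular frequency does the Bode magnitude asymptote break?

37 rad/s

The single real pole at s = −37 gives a corner at ω = 37 rad/s.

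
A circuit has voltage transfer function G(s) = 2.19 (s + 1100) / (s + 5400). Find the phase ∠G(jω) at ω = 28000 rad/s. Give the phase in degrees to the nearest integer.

9 deg

∠(j28000 + 1100) = arctan(28000/1100) = 87.75°
∠(j28000 + 5400) = arctan(28000/5400) = 79.08°
∠G(j28000) = 87.75° − 79.08° = 8.67°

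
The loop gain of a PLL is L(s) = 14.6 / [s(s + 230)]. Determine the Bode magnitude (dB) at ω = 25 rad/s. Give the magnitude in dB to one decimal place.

-52.0 dB

|j25 + 230| = √(25² + 230²) = 231.4
|j25| = 25
|L(j25)| = 14.6 / (231.4 × 25) = 0.0025243
20 log₁₀(0.0025243) = -51.96 dB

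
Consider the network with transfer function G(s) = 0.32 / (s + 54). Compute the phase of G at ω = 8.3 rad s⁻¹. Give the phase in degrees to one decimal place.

-8.7 deg

∠(j8.3 + 54) = arctan(8.3/54) = 8.74°
∠G(j8.3) = −8.74° = -8.74°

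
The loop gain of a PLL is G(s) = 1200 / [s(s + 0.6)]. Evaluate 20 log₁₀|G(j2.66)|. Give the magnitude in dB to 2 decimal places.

|j2.66 + 0.6| = √(2.66² + 0.6²) = 2.727
|j2.66| = 2.66
|G(j2.66)| = 1200 / (2.727 × 2.66) = 165.44
20 log₁₀(165.44) = 44.373 dB

44.37 dB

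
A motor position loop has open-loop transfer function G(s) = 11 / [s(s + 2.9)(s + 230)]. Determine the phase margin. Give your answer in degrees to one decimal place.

89.7°

Gain crossover: |G(jω)| = 1 at ω ≈ 0.0165 rad/s.
∠G(j0.0165) = −90° − arctan(0.0165/2.9) − arctan(0.0165/230) ≈ -90.33°
PM = 180° + (-90.33°) = 89.67°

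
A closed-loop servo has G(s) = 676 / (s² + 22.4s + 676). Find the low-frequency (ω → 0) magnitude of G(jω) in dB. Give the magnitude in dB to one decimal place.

0.0 dB

G(0) = 676 / 676 = 1
20 log₁₀(1) = 0.00 dB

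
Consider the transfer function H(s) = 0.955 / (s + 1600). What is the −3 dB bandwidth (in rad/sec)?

1600 rad/sec

For a single-pole low-pass, the −3 dB point is at the pole: ω = 1600 rad/sec.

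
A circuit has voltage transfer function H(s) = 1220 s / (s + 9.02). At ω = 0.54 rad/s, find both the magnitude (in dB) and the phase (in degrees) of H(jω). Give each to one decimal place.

|j0.54| = 0.54
|j0.54 + 9.02| = √(0.54² + 9.02²) = 9.036
|H(j0.54)| = 1220 × 0.54 / 9.036 = 72.907
20 log₁₀(72.907) = 37.26 dB
∠(j0.54) = 90.00°
∠(j0.54 + 9.02) = arctan(0.54/9.02) = 3.43°
∠H(j0.54) = 90.00° − 3.43° = 86.57°

|H| = 37.3 dB, ∠H = 86.6 deg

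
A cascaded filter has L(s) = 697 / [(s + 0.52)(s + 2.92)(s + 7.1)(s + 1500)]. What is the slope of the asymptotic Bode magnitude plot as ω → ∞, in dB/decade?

-80 dB/decade

With 0 zeros and 4 poles, the high-frequency asymptotic slope is 20 × (0 − 4) = -80 dB/decade.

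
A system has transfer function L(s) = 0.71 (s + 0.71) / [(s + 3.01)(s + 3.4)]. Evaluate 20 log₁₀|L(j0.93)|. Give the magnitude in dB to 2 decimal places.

-22.52 dB

|j0.93 + 0.71| = √(0.93² + 0.71²) = 1.17
|j0.93 + 3.01| = √(0.93² + 3.01²) = 3.15
|j0.93 + 3.4| = √(0.93² + 3.4²) = 3.525
|L(j0.93)| = 0.71 × 1.17 / (3.15 × 3.525) = 0.074808
20 log₁₀(0.074808) = -22.521 dB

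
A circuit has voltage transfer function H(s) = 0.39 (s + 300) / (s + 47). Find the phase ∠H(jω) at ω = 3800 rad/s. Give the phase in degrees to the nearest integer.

∠(j3800 + 300) = arctan(3800/300) = 85.49°
∠(j3800 + 47) = arctan(3800/47) = 89.29°
∠H(j3800) = 85.49° − 89.29° = -3.81°

-4 deg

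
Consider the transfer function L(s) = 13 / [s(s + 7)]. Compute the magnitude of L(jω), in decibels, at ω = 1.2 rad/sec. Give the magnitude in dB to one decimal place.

|j1.2 + 7| = √(1.2² + 7²) = 7.102
|j1.2| = 1.2
|L(j1.2)| = 13 / (7.102 × 1.2) = 1.5254
20 log₁₀(1.5254) = 3.67 dB

3.7 dB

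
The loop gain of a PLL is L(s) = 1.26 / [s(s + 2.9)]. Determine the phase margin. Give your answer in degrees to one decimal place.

Gain crossover: |L(jω)| = 1 at ω ≈ 0.43 rad s⁻¹.
∠L(j0.43) = −90° − arctan(0.43/2.9) ≈ -98.43°
PM = 180° + (-98.43°) = 81.57°

81.6 deg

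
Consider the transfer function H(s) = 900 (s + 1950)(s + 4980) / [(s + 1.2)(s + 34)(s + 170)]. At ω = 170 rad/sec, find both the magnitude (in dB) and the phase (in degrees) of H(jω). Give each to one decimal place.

|j170 + 1950| = √(170² + 1950²) = 1957
|j170 + 4980| = √(170² + 4980²) = 4983
|j170 + 1.2| = √(170² + 1.2²) = 170
|j170 + 34| = √(170² + 34²) = 173.4
|j170 + 170| = √(170² + 170²) = 240.4
|H(j170)| = 900 × 1957 × 4983 / (170 × 173.4 × 240.4) = 1238.8
20 log₁₀(1238.8) = 61.86 dB
∠(j170 + 1950) = arctan(170/1950) = 4.98°
∠(j170 + 4980) = arctan(170/4980) = 1.96°
∠(j170 + 1.2) = arctan(170/1.2) = 89.60°
∠(j170 + 34) = arctan(170/34) = 78.69°
∠(j170 + 170) = arctan(170/170) = 45.00°
∠H(j170) = 4.98° + 1.96° − (89.60° + 78.69° + 45.00°) = -206.35°

|H| = 61.9 dB, ∠H = -206.3°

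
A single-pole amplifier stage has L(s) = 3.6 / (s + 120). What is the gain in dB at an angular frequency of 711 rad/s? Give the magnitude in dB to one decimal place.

-46.0 dB

|j711 + 120| = √(711² + 120²) = 721.1
|L(j711)| = 3.6 / 721.1 = 0.0049927
20 log₁₀(0.0049927) = -46.03 dB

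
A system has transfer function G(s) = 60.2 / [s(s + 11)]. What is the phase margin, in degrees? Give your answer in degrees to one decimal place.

Gain crossover: |G(jω)| = 1 at ω ≈ 4.98 rad/s.
∠G(j4.98) = −90° − arctan(4.98/11) ≈ -114.38°
PM = 180° + (-114.38°) = 65.62°

65.6°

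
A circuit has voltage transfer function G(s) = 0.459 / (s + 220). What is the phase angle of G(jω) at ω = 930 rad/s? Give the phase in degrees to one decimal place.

∠(j930 + 220) = arctan(930/220) = 76.69°
∠G(j930) = −76.69° = -76.69°

-76.7°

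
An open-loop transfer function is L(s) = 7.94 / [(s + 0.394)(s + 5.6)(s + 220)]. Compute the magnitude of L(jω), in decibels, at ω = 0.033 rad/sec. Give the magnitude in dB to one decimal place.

-35.8 dB

|j0.033 + 0.394| = √(0.033² + 0.394²) = 0.3954
|j0.033 + 5.6| = √(0.033² + 5.6²) = 5.6
|j0.033 + 220| = √(0.033² + 220²) = 220
|L(j0.033)| = 7.94 / (0.3954 × 5.6 × 220) = 0.0163
20 log₁₀(0.0163) = -35.76 dB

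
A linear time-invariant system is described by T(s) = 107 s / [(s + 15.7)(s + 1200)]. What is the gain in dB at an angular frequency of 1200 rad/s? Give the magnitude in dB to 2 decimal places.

-24.01 dB

|j1200| = 1200
|j1200 + 15.7| = √(1200² + 15.7²) = 1200
|j1200 + 1200| = √(1200² + 1200²) = 1697
|T(j1200)| = 107 × 1200 / (1200 × 1697) = 0.063045
20 log₁₀(0.063045) = -24.007 dB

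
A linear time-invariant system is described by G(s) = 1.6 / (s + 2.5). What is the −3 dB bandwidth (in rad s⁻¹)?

For a single-pole low-pass, the −3 dB point is at the pole: ω = 2.5 rad s⁻¹.

2.5 rad s⁻¹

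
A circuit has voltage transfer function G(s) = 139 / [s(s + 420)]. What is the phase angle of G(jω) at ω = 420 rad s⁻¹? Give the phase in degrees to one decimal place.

∠(j420 + 420) = arctan(420/420) = 45.00°
∠(j420) = 90.00°
∠G(j420) = − (45.00° + 90.00°) = -135.00°

-135.0 deg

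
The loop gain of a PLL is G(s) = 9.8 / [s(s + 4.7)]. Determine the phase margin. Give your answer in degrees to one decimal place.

67.7°

Gain crossover: |G(jω)| = 1 at ω ≈ 1.93 rad/sec.
∠G(j1.93) = −90° − arctan(1.93/4.7) ≈ -112.31°
PM = 180° + (-112.31°) = 67.69°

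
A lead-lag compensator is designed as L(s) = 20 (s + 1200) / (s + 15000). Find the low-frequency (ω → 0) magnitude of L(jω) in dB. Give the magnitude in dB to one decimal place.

4.1 dB

L(0) = 20 × 1200 / 15000 = 1.6
20 log₁₀(1.6) = 4.08 dB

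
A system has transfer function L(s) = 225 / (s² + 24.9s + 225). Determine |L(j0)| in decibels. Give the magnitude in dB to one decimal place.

L(0) = 225 / 225 = 1
20 log₁₀(1) = 0.00 dB

0.0 dB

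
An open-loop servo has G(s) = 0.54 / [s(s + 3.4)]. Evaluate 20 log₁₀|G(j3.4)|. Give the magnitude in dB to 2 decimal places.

|j3.4 + 3.4| = √(3.4² + 3.4²) = 4.808
|j3.4| = 3.4
|G(j3.4)| = 0.54 / (4.808 × 3.4) = 0.033031
20 log₁₀(0.033031) = -29.622 dB

-29.62 dB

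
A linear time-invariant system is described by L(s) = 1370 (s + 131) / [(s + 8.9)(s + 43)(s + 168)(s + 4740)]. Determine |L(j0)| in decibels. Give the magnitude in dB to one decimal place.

L(0) = 1370 × 131 / (8.9 × 43 × 168 × 4740) = 0.00058891
20 log₁₀(0.00058891) = -64.60 dB

-64.6 dB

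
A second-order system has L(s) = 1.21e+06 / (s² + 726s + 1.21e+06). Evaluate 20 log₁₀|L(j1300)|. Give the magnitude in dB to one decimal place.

1.2 dB

|(j1300)² + 726(j1300) + 1.21e+06| = |-4.8e+05 + j9.438e+05| = 1.059e+06
|L(j1300)| = 1.21e+06 / 1.059e+06 = 1.1428
20 log₁₀(1.1428) = 1.16 dB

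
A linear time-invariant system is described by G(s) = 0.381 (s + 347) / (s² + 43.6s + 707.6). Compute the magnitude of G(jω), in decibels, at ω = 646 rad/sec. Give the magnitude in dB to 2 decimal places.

|j646 + 347| = √(646² + 347²) = 733.3
|(j646)² + 43.6(j646) + 707.6| = |-4.1661e+05 + j28166| = 4.176e+05
|G(j646)| = 0.381 × 733.3 / 4.176e+05 = 0.00066909
20 log₁₀(0.00066909) = -63.490 dB

-63.49 dB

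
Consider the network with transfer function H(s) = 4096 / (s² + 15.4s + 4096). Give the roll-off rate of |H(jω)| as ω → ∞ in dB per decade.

-40 dB/decade

With 0 zeros and 2 poles, the high-frequency asymptotic slope is 20 × (0 − 2) = -40 dB/decade.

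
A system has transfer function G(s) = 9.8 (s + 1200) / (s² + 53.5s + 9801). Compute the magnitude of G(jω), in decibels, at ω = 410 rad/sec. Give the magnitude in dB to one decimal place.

|j410 + 1200| = √(410² + 1200²) = 1268
|(j410)² + 53.5(j410) + 9801| = |-1.583e+05 + j21935| = 1.598e+05
|G(j410)| = 9.8 × 1268 / 1.598e+05 = 0.077763
20 log₁₀(0.077763) = -22.18 dB

-22.2 dB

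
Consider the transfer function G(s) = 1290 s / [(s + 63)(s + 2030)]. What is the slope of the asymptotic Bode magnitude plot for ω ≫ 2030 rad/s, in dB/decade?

With 1 zero and 2 poles, the high-frequency asymptotic slope is 20 × (1 − 2) = -20 dB/decade.

-20 dB/decade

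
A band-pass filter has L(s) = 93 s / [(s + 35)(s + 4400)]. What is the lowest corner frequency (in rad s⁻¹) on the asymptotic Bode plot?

35 rad s⁻¹

Break frequencies occur at each pole and zero magnitude: 35 rad s⁻¹, 4400 rad s⁻¹.
The lowest is 35 rad s⁻¹.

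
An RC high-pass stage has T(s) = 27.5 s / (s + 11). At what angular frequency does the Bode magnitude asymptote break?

The single real pole at s = −11 gives a corner at ω = 11 rad/sec.

11 rad/sec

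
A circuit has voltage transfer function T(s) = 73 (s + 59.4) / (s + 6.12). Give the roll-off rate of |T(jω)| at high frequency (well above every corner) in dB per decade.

With 1 zero and 1 pole, the high-frequency asymptotic slope is 20 × (1 − 1) = 0 dB/decade.

0 dB/decade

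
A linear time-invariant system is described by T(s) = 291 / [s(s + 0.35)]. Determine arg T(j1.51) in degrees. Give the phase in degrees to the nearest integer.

∠(j1.51 + 0.35) = arctan(1.51/0.35) = 76.95°
∠(j1.51) = 90.00°
∠T(j1.51) = − (76.95° + 90.00°) = -166.95°

-167°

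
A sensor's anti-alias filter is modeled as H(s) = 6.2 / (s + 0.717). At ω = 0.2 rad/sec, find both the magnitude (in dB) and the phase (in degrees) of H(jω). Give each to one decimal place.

|H| = 18.4 dB, ∠H = -15.6 deg

|j0.2 + 0.717| = √(0.2² + 0.717²) = 0.7444
|H(j0.2)| = 6.2 / 0.7444 = 8.3292
20 log₁₀(8.3292) = 18.41 dB
∠(j0.2 + 0.717) = arctan(0.2/0.717) = 15.59°
∠H(j0.2) = −15.59° = -15.59°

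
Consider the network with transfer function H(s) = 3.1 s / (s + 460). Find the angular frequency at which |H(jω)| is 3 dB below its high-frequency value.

460 rad/s

For a single-pole high-pass, the −3 dB point is at the pole: ω = 460 rad/s.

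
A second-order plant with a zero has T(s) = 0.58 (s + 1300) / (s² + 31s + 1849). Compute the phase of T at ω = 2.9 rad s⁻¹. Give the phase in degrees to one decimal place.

∠(j2.9 + 1300) = arctan(2.9/1300) = 0.13°
∠[(j2.9)² + 31(j2.9) + 1849] = ∠[1840.6 + j89.9] = 2.80°
∠T(j2.9) = 0.13° − 2.80° = -2.67°

-2.7°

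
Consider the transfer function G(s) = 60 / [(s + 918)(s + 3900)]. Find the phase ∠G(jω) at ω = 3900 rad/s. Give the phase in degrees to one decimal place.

-121.8°

∠(j3900 + 918) = arctan(3900/918) = 76.75°
∠(j3900 + 3900) = arctan(3900/3900) = 45.00°
∠G(j3900) = − (76.75° + 45.00°) = -121.75°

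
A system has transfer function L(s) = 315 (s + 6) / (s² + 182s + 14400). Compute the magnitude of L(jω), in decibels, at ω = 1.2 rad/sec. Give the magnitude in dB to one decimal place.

|j1.2 + 6| = √(1.2² + 6²) = 6.119
|(j1.2)² + 182(j1.2) + 14400| = |14399 + j218.4| = 1.44e+04
|L(j1.2)| = 315 × 6.119 / 1.44e+04 = 0.13385
20 log₁₀(0.13385) = -17.47 dB

-17.5 dB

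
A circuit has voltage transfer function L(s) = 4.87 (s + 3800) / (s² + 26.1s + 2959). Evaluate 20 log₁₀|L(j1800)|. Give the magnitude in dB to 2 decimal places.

-43.98 dB

|j1800 + 3800| = √(1800² + 3800²) = 4205
|(j1800)² + 26.1(j1800) + 2959| = |-3.237e+06 + j46980| = 3.237e+06
|L(j1800)| = 4.87 × 4205 / 3.237e+06 = 0.0063252
20 log₁₀(0.0063252) = -43.978 dB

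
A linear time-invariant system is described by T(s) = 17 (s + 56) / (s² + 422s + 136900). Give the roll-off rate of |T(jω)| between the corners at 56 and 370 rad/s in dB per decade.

20 dB/decade

In this band the factors already past their corner are: zero at 56; net slope = 20 dB/decade.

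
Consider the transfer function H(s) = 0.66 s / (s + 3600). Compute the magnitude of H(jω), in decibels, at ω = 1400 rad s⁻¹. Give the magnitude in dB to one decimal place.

-12.4 dB

|j1400| = 1400
|j1400 + 3600| = √(1400² + 3600²) = 3863
|H(j1400)| = 0.66 × 1400 / 3863 = 0.23921
20 log₁₀(0.23921) = -12.42 dB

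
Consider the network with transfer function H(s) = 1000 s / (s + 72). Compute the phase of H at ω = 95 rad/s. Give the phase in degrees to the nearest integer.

∠(j95) = 90.00°
∠(j95 + 72) = arctan(95/72) = 52.84°
∠H(j95) = 90.00° − 52.84° = 37.16°

37°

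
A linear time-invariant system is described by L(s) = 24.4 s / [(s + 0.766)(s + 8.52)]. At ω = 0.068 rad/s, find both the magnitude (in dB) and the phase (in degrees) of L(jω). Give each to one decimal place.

|L| = -11.9 dB, ∠L = 84.5°

|j0.068| = 0.068
|j0.068 + 0.766| = √(0.068² + 0.766²) = 0.769
|j0.068 + 8.52| = √(0.068² + 8.52²) = 8.52
|L(j0.068)| = 24.4 × 0.068 / (0.769 × 8.52) = 0.25323
20 log₁₀(0.25323) = -11.93 dB
∠(j0.068) = 90.00°
∠(j0.068 + 0.766) = arctan(0.068/0.766) = 5.07°
∠(j0.068 + 8.52) = arctan(0.068/8.52) = 0.46°
∠L(j0.068) = 90.00° − (5.07° + 0.46°) = 84.47°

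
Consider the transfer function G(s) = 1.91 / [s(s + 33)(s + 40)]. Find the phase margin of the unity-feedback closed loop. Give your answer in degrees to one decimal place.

90.0 deg

Gain crossover: |G(jω)| = 1 at ω ≈ 0.00145 rad/sec.
∠G(j0.00145) = −90° − arctan(0.00145/33) − arctan(0.00145/40) ≈ -90.00°
PM = 180° + (-90.00°) = 90.00°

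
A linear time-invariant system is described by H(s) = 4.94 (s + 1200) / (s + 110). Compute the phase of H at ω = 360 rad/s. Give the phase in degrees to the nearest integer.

∠(j360 + 1200) = arctan(360/1200) = 16.70°
∠(j360 + 110) = arctan(360/110) = 73.01°
∠H(j360) = 16.70° − 73.01° = -56.31°

-56°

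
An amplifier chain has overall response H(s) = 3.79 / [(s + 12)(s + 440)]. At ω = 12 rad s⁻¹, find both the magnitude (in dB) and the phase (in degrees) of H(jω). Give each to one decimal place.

|j12 + 12| = √(12² + 12²) = 16.97
|j12 + 440| = √(12² + 440²) = 440.2
|H(j12)| = 3.79 / (16.97 × 440.2) = 0.00050737
20 log₁₀(0.00050737) = -65.89 dB
∠(j12 + 12) = arctan(12/12) = 45.00°
∠(j12 + 440) = arctan(12/440) = 1.56°
∠H(j12) = − (45.00° + 1.56°) = -46.56°

|H| = -65.9 dB, ∠H = -46.6°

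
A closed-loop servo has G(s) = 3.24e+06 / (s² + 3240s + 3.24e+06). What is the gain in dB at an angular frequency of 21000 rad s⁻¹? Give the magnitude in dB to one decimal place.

|(j21000)² + 3240(j21000) + 3.24e+06| = |-4.3776e+08 + j6.804e+07| = 4.43e+08
|G(j21000)| = 3.24e+06 / 4.43e+08 = 0.0073135
20 log₁₀(0.0073135) = -42.72 dB

-42.7 dB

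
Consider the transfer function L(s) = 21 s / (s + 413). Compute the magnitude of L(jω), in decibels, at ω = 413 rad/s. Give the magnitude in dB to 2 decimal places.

23.43 dB

|j413| = 413
|j413 + 413| = √(413² + 413²) = 584.1
|L(j413)| = 21 × 413 / 584.1 = 14.849
20 log₁₀(14.849) = 23.434 dB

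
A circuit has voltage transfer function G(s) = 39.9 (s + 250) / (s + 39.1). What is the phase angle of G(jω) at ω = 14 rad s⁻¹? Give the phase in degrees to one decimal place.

∠(j14 + 250) = arctan(14/250) = 3.21°
∠(j14 + 39.1) = arctan(14/39.1) = 19.70°
∠G(j14) = 3.21° − 19.70° = -16.50°

-16.5 deg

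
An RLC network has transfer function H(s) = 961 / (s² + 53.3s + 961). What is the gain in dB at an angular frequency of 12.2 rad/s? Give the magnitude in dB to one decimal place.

-0.7 dB

|(j12.2)² + 53.3(j12.2) + 961| = |812.16 + j650.26| = 1040
|H(j12.2)| = 961 / 1040 = 0.92368
20 log₁₀(0.92368) = -0.69 dB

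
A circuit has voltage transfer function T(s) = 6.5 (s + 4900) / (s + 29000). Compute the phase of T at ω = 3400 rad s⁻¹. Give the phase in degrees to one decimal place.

∠(j3400 + 4900) = arctan(3400/4900) = 34.76°
∠(j3400 + 29000) = arctan(3400/29000) = 6.69°
∠T(j3400) = 34.76° − 6.69° = 28.07°

28.1°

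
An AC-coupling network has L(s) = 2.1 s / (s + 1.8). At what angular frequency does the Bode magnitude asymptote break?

1.8 rad s⁻¹

The single real pole at s = −1.8 gives a corner at ω = 1.8 rad s⁻¹.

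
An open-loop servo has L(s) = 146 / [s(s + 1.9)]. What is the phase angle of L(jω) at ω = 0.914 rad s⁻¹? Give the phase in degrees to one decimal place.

∠(j0.914 + 1.9) = arctan(0.914/1.9) = 25.69°
∠(j0.914) = 90.00°
∠L(j0.914) = − (25.69° + 90.00°) = -115.69°

-115.7 deg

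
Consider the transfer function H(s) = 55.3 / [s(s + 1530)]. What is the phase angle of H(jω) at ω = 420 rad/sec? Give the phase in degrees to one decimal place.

∠(j420 + 1530) = arctan(420/1530) = 15.35°
∠(j420) = 90.00°
∠H(j420) = − (15.35° + 90.00°) = -105.35°

-105.4 deg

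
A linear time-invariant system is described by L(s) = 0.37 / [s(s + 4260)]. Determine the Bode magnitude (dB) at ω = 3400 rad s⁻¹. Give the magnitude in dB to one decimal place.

|j3400 + 4260| = √(3400² + 4260²) = 5450
|j3400| = 3400
|L(j3400)| = 0.37 / (5450 × 3400) = 1.9966e-08
20 log₁₀(1.9966e-08) = -153.99 dB

-154.0 dB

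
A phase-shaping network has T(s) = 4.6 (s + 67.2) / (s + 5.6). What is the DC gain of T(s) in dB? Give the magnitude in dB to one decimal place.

34.8 dB

T(0) = 4.6 × 67.2 / 5.6 = 55.2
20 log₁₀(55.2) = 34.84 dB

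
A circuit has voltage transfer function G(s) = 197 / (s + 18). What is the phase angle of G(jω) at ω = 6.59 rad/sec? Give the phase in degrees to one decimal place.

-20.1 deg

∠(j6.59 + 18) = arctan(6.59/18) = 20.11°
∠G(j6.59) = −20.11° = -20.11°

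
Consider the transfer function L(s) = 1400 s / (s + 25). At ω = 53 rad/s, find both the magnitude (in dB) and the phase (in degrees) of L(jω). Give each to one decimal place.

|j53| = 53
|j53 + 25| = √(53² + 25²) = 58.6
|L(j53)| = 1400 × 53 / 58.6 = 1266.2
20 log₁₀(1266.2) = 62.05 dB
∠(j53) = 90.00°
∠(j53 + 25) = arctan(53/25) = 64.75°
∠L(j53) = 90.00° − 64.75° = 25.25°

|L| = 62.1 dB, ∠L = 25.3°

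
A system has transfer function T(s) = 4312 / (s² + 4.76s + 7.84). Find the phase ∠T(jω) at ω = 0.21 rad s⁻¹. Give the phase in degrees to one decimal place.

-7.3°

∠[(j0.21)² + 4.76(j0.21) + 7.84] = ∠[7.7959 + j0.9996] = 7.31°
∠T(j0.21) = −7.31° = -7.31°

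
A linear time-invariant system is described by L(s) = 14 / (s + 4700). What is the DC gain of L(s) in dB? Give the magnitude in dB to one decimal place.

-50.5 dB

L(0) = 14 / 4700 = 0.0029787
20 log₁₀(0.0029787) = -50.52 dB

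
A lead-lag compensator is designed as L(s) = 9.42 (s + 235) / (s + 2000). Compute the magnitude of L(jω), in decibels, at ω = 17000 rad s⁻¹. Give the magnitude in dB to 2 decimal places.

|j17000 + 235| = √(17000² + 235²) = 1.7e+04
|j17000 + 2000| = √(17000² + 2000²) = 1.712e+04
|L(j17000)| = 9.42 × 1.7e+04 / 1.712e+04 = 9.3564
20 log₁₀(9.3564) = 19.422 dB

19.42 dB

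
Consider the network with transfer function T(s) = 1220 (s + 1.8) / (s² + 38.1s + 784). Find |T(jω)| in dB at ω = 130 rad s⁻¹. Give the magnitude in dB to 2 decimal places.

|j130 + 1.8| = √(130² + 1.8²) = 130
|(j130)² + 38.1(j130) + 784| = |-16116 + j4953| = 1.686e+04
|T(j130)| = 1220 × 130 / 1.686e+04 = 9.4078
20 log₁₀(9.4078) = 19.470 dB

19.47 dB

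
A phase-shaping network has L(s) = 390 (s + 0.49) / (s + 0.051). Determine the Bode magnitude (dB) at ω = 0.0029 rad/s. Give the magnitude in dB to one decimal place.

71.5 dB

|j0.0029 + 0.49| = √(0.0029² + 0.49²) = 0.49
|j0.0029 + 0.051| = √(0.0029² + 0.051²) = 0.05108
|L(j0.0029)| = 390 × 0.49 / 0.05108 = 3741.1
20 log₁₀(3741.1) = 71.46 dB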